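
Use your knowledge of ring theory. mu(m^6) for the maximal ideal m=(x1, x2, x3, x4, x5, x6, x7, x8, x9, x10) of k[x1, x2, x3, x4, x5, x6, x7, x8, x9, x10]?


Graded Nakayama: mu(m^d) = dim_k (m^d/m^(d+1)) = #degree-6 monomials in 10 vars
C(n+d-1,d)=C(15,6)=5005


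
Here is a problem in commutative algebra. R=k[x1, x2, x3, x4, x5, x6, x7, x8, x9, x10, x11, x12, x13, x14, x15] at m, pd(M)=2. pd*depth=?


pd+depth=15
depth=15-2=13
pd*depth=2*13=26


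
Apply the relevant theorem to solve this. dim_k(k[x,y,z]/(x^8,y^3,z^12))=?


Basis: x^iy^jz^k, i<8,j<3,k<12
8*3*12=288


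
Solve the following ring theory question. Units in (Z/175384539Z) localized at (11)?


Local ring = Z/19487171Z.
phi(19487171) = 11^6*(11-1) = 17715610


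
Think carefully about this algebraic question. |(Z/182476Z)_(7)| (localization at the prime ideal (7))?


7-primary part: 182476=7^4*76
Size=7^4=2401


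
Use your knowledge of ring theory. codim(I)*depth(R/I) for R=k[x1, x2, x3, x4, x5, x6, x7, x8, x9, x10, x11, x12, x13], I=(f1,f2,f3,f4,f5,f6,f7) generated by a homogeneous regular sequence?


codim=7, depth=dim(R/I)=13-7=6
Product=7*6=42


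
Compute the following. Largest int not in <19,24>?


gcd(19,24)=1 => F=ab-a-b=19*24-19-24=456-43=413


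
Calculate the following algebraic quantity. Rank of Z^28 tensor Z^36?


rank(M(x)N) = rank(M)*rank(N)
28*36 = 1008


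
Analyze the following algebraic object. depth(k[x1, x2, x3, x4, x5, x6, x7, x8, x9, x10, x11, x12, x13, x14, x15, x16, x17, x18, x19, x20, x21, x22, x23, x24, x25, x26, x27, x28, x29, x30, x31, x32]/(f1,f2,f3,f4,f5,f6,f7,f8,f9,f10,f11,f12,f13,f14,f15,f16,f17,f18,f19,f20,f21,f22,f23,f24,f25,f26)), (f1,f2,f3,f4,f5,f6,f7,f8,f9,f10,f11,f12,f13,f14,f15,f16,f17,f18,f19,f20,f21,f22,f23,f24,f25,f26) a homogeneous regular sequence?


depth(R)=32
depth(R/I)=32-26=6


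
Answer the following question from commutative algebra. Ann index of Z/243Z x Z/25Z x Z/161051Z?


Exponent = lcm of the cyclic orders; pairwise coprime => product.
3^5*5^2*11^5=243*25*161051=978384825


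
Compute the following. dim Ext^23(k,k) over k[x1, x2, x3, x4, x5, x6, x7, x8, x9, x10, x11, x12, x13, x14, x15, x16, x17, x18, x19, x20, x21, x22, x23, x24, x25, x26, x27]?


C(n,i)=C(27,23)=17550


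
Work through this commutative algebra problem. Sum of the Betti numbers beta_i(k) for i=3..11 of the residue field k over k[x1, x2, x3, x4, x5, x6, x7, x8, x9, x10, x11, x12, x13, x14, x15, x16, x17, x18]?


Koszul resolution: beta_i(k)=C(n,i), n=18
C(18,3)=816, C(18,4)=3060, C(18,5)=8568, C(18,6)=18564, C(18,7)=31824, C(18,8)=43758, C(18,9)=48620, C(18,10)=43758, C(18,11)=31824
Sum=230792


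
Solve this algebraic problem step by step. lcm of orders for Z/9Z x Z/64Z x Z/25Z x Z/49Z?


Exponent = lcm of the cyclic orders; pairwise coprime => product.
3^2*2^6*5^2*7^2=9*64*25*49=705600


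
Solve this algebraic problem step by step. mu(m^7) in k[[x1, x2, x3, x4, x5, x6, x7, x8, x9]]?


C(n+d-1,d)=C(15,7)=6435


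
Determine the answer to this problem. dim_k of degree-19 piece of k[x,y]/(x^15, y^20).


k[x,y], I = (x^15, y^20), d = 19
Need i < 15 and d-i < 20.
Range: 0 <= i <= 14.
H(19) = 15


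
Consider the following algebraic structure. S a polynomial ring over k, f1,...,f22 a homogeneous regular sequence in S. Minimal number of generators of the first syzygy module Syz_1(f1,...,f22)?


Regular sequence => Koszul complex is the minimal free resolution.
Syz_1 minimally generated by Koszul relations f_i*e_j - f_j*e_i (i<j): mu(Syz_1) = beta_2 = C(m,2) = m(m-1)/2
m=22
22*21/2 = 231


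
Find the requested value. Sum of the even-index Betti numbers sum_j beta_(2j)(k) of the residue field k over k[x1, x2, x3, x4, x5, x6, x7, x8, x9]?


Koszul resolution: beta_i(k)=C(n,i), n=9
sum_even C(9,i) = 2^(n-1) = 2^8 = 256


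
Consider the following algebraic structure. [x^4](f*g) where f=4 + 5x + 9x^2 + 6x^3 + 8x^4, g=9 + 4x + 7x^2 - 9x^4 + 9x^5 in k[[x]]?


[x^4] = sum a_i*b_j, i+j=4
  4*-9=-36
  9*7=63
  6*4=24
  8*9=72
Sum=123


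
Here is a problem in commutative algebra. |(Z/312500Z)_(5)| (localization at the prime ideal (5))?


5-primary part: 312500=5^7*4
Size=5^7=78125


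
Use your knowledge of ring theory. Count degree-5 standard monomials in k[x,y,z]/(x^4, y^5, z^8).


Need i<4, j<5, k<8 with i+j+k=5.
For each i, j ranges over max(0,5-i-7)..min(4,5-i):
  i=0: j in [0,4] -> 5
  i=1: j in [0,4] -> 5
  i=2: j in [0,3] -> 4
  i=3: j in [0,2] -> 3
H(5) = 5+5+4+3 = 17


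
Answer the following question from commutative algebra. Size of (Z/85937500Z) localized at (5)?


5-primary part: 85937500=5^9*44
Size=5^9=1953125


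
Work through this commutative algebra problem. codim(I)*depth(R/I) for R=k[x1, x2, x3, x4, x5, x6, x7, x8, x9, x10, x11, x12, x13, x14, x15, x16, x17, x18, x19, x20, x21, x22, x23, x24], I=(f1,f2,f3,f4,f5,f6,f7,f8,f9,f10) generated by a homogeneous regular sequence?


codim=10, depth=dim(R/I)=24-10=14
Product=10*14=140


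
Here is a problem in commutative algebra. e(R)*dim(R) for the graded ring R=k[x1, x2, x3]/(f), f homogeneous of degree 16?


e(R)=deg(f)=16, dim(R)=3-1=2
e*dim=16*2=32


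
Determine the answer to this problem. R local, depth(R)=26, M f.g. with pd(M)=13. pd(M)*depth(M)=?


pd+depth=26
depth=26-13=13
pd*depth=13*13=169


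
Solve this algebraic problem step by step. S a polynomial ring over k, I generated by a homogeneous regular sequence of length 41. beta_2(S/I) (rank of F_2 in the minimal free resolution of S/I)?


Regular sequence => Koszul complex is the minimal free resolution.
Syz_1 minimally generated by Koszul relations f_i*e_j - f_j*e_i (i<j): mu(Syz_1) = beta_2 = C(m,2) = m(m-1)/2
m=41
41*40/2 = 820


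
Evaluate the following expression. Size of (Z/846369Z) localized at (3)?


3-primary part: 846369=3^9*43
Size=3^9=19683


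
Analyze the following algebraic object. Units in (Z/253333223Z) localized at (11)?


Local ring = Z/19487171Z.
phi(19487171) = 11^6*(11-1) = 17715610


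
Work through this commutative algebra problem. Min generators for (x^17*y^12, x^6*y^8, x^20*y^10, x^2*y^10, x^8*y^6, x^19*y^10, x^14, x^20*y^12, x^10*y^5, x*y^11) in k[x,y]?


Remove redundant (divisible by others).
x^17*y^12 redundant.
x^20*y^10 redundant.
x^20*y^12 redundant.
x^19*y^10 redundant.
Min: x^14, x^10*y^5, x^8*y^6, x^6*y^8, x^2*y^10, x*y^11
Count=6


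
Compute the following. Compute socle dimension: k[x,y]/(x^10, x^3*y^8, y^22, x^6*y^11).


Socle = ann(m) = span of standard monomials u with x*u, y*u in I (staircase corners).
Redundant generators: x^6*y^11
Minimal generators: x^10, x^3*y^8, y^22
Corners: x^2y^21, x^9y^7
Socle dim=2


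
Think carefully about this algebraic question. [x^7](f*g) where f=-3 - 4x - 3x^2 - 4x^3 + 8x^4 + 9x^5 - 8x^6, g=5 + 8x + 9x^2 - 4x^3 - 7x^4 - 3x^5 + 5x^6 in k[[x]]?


[x^7] = sum a_i*b_j, i+j=7
  -4*5=-20
  -3*-3=9
  -4*-7=28
  8*-4=-32
  9*9=81
  -8*8=-64
Sum=2


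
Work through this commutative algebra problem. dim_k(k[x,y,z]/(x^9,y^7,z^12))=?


Basis: x^iy^jz^k, i<9,j<7,k<12
9*7*12=756


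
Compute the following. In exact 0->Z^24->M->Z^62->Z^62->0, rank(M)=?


Alt sum=0:
(-1)^0*24 + (-1)^1*? + (-1)^2*62 + (-1)^3*62=0
rank(M)=24


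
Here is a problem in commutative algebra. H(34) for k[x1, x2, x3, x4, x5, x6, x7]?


C(d+n-1,n-1)=C(40,6)=3838380


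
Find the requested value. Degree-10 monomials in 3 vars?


C(d+n-1,n-1)=C(12,2)=66


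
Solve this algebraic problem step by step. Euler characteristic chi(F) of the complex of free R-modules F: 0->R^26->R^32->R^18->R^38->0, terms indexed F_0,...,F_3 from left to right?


chi = sum (-1)^i * rank:
(-1)^0*26=26
(-1)^1*32=-32
(-1)^2*18=18
(-1)^3*38=-38
chi=-26


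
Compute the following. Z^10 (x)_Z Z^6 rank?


rank(M(x)N) = rank(M)*rank(N)
10*6 = 60


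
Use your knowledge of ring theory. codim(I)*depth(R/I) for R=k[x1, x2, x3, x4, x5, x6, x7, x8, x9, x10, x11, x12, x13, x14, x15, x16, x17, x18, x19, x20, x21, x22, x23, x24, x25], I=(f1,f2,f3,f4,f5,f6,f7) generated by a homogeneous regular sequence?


codim=7, depth=dim(R/I)=25-7=18
Product=7*18=126


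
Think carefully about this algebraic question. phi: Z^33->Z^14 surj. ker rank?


rank(ker) = 33-14 = 19


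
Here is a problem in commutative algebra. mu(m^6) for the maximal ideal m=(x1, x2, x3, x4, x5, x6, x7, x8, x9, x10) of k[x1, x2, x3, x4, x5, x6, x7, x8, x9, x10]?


Graded Nakayama: mu(m^d) = dim_k (m^d/m^(d+1)) = #degree-6 monomials in 10 vars
C(n+d-1,d)=C(15,6)=5005


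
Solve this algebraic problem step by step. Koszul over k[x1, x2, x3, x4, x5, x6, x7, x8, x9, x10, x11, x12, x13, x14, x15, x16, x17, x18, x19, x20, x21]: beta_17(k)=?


C(n,i)=C(21,17)=5985


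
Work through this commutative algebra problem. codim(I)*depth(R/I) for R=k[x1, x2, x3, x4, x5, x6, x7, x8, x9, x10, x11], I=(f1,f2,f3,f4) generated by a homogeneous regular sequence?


codim=4, depth=dim(R/I)=11-4=7
Product=4*7=28


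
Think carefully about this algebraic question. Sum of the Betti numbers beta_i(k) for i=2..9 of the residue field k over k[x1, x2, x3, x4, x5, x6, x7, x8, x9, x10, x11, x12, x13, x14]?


Koszul resolution: beta_i(k)=C(n,i), n=14
C(14,2)=91, C(14,3)=364, C(14,4)=1001, C(14,5)=2002, C(14,6)=3003, C(14,7)=3432, C(14,8)=3003, C(14,9)=2002
Sum=14898


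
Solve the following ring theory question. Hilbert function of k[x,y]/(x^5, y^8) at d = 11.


k[x,y], I = (x^5, y^8), d = 11
Need i < 5 and d-i < 8.
Range: 4 <= i <= 4.
H(11) = 1


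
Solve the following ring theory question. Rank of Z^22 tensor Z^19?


rank(M(x)N) = rank(M)*rank(N)
22*19 = 418


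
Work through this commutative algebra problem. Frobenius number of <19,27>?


gcd(19,27)=1 => F=ab-a-b=19*27-19-27=513-46=467


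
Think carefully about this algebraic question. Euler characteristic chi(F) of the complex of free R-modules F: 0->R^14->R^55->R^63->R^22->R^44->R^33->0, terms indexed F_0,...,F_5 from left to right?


chi = sum (-1)^i * rank:
(-1)^0*14=14
(-1)^1*55=-55
(-1)^2*63=63
(-1)^3*22=-22
(-1)^4*44=44
(-1)^5*33=-33
chi=11


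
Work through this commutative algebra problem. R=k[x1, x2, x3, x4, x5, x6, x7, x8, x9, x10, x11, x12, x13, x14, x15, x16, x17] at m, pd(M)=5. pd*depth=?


pd+depth=17
depth=17-5=12
pd*depth=5*12=60


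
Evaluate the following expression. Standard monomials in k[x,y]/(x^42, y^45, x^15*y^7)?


k[x,y]/I, I = (x^42, y^45, x^15*y^7)
Rect: 42x45=1890. Corner: (42-15)x(45-7)=1026.
dim = 1890-1026 = 864


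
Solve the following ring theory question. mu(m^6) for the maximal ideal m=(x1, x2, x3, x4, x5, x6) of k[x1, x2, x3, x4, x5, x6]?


Graded Nakayama: mu(m^d) = dim_k (m^d/m^(d+1)) = #degree-6 monomials in 6 vars
C(n+d-1,d)=C(11,6)=462


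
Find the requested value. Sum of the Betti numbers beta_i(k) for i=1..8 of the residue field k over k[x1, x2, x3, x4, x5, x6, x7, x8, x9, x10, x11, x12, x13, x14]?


Koszul resolution: beta_i(k)=C(n,i), n=14
C(14,1)=14, C(14,2)=91, C(14,3)=364, C(14,4)=1001, C(14,5)=2002, C(14,6)=3003, C(14,7)=3432, C(14,8)=3003
Sum=12910


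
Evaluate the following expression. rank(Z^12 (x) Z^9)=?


rank(M(x)N) = rank(M)*rank(N)
12*9 = 108


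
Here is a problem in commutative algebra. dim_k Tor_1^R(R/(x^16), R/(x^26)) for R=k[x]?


Tor_1(R/I,R/J)=(I cap J)/IJ=(x^26)/(x^42)
dim=42-26=min(16,26)=16


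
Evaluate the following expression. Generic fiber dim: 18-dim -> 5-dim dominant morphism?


dim(fiber)=dim(X)-dim(Y)=18-5=13


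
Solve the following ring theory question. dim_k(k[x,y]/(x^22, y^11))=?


Basis: x^i*y^j, i<22, j<11
22*11=242


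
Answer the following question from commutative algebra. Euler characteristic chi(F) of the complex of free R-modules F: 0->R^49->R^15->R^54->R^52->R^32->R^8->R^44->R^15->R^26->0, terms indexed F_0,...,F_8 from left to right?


chi = sum (-1)^i * rank:
(-1)^0*49=49
(-1)^1*15=-15
(-1)^2*54=54
(-1)^3*52=-52
(-1)^4*32=32
(-1)^5*8=-8
(-1)^6*44=44
(-1)^7*15=-15
(-1)^8*26=26
chi=115


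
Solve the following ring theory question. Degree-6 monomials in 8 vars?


C(d+n-1,n-1)=C(13,7)=1716


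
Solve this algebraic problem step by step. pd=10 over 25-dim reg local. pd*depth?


pd+depth=25
depth=25-10=15
pd*depth=10*15=150


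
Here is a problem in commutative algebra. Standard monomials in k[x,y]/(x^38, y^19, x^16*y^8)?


k[x,y]/I, I = (x^38, y^19, x^16*y^8)
Rect: 38x19=722. Corner: (38-16)x(19-8)=242.
dim = 722-242 = 480


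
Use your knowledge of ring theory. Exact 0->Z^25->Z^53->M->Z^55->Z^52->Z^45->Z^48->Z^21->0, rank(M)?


Alt sum=0:
(-1)^0*25 + (-1)^1*53 + (-1)^2*? + (-1)^3*55 + (-1)^4*52 + (-1)^5*45 + (-1)^6*48 + (-1)^7*21=0
rank(M)=49


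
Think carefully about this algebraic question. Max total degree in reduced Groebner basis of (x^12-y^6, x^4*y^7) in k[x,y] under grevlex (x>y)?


LT(f1)=x^12, LT(f2)=x^4y^7, lcm=x^12y^7
S(f1,f2) = y^7*f1 - x^8*f2 = -y^13
Reduced GB = {f1, f2, y^13}; degrees 12, 11, 13
Max = 13


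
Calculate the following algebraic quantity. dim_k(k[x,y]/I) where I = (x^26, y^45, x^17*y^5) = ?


k[x,y]/I, I = (x^26, y^45, x^17*y^5)
Rect: 26x45=1170. Corner: (26-17)x(45-5)=360.
dim = 1170-360 = 810


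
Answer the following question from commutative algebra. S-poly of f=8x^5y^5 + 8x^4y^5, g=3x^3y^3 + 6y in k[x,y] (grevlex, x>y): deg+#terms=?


LT(f)=8x^5y^5, LT(g)=3x^3y^3
lcm(LM)=x^5y^5
S(f,g) (scaled by 24 to clear denominators) = 3*f - 8x^2y^2*g = 24x^4y^5 - 48x^2y^3
2 terms, deg 9.
9+2=11


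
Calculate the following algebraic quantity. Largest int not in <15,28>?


gcd(15,28)=1 => F=ab-a-b=15*28-15-28=420-43=377


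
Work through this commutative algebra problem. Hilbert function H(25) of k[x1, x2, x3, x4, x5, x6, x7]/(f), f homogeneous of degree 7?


C(31,6)-C(24,6)=736281-134596=601685


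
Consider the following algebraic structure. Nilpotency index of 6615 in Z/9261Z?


6615^k mod 9261:
k=1: 6615
k=2: 0
First zero at k = 2


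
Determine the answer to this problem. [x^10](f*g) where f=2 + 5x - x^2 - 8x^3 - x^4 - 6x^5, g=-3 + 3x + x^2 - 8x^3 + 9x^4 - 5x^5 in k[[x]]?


[x^10] = sum a_i*b_j, i+j=10
  -6*-5=30
Sum=30


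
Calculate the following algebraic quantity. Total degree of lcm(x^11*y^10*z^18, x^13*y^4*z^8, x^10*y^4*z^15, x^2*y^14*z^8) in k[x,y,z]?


lcm = componentwise max:
x: max(11,13,10,2)=13
y: max(10,4,4,14)=14
z: max(18,8,15,8)=18
Total=13+14+18=45


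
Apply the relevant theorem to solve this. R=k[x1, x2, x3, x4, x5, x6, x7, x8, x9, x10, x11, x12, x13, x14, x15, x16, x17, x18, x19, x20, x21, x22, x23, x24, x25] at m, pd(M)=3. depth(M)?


pd+depth=depth(R)=25
depth=25-3=22


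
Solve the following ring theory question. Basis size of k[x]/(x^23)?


Basis: 1,x,...,x^22
dim=23


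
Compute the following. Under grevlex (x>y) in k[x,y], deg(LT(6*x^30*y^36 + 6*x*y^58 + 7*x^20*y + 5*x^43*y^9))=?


LT: 6*x^30*y^36
deg_x=30, deg_y=36
Total=30+36=66


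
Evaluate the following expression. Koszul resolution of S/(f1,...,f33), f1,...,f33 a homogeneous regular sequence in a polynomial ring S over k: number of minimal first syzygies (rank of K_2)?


Regular sequence => Koszul complex is the minimal free resolution.
Syz_1 minimally generated by Koszul relations f_i*e_j - f_j*e_i (i<j): mu(Syz_1) = beta_2 = C(m,2) = m(m-1)/2
m=33
33*32/2 = 528


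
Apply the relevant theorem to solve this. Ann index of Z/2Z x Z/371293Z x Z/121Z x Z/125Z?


Exponent = lcm of the cyclic orders; pairwise coprime => product.
2^1*13^5*11^2*5^3=2*371293*121*125=11231613250


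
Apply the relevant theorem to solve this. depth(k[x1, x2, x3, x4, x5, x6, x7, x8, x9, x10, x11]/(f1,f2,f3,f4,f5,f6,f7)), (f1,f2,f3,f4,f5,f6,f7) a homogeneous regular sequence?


depth(R)=11
depth(R/I)=11-7=4


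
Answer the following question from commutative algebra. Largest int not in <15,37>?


gcd(15,37)=1 => F=ab-a-b=15*37-15-37=555-52=503


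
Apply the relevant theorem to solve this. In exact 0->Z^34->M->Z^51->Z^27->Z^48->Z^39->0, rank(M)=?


Alt sum=0:
(-1)^0*34 + (-1)^1*? + (-1)^2*51 + (-1)^3*27 + (-1)^4*48 + (-1)^5*39=0
rank(M)=67


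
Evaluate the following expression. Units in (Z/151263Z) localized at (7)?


Local ring = Z/16807Z.
phi(16807) = 7^4*(7-1) = 14406


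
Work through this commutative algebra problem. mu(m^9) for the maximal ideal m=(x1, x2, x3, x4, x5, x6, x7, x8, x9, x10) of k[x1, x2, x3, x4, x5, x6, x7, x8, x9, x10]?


Graded Nakayama: mu(m^d) = dim_k (m^d/m^(d+1)) = #degree-9 monomials in 10 vars
C(n+d-1,d)=C(18,9)=48620


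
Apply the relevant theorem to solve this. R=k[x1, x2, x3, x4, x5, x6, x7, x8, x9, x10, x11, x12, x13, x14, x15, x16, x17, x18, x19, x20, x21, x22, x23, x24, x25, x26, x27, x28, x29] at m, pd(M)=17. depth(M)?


pd+depth=depth(R)=29
depth=29-17=12


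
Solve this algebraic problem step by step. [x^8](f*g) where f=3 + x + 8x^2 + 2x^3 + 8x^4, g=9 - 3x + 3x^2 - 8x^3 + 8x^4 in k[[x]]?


[x^8] = sum a_i*b_j, i+j=8
  8*8=64
Sum=64


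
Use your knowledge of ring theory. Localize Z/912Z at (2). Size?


2-primary part: 912=2^4*57
Size=2^4=16


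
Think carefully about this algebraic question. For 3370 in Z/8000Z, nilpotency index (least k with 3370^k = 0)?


3370^k mod 8000:
k=1: 3370
k=2: 4900
k=3: 1000
k=4: 2000
k=5: 4000
k=6: 0
First zero at k = 6


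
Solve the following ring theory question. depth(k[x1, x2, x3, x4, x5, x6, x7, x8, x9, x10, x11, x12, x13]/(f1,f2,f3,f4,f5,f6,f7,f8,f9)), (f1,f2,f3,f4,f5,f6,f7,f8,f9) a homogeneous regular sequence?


depth(R)=13
depth(R/I)=13-9=4


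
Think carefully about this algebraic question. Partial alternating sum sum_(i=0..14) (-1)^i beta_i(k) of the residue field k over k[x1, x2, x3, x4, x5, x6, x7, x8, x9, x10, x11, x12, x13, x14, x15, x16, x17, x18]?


Koszul resolution: beta_i(k)=C(n,i), n=18
sum_(i=0..p) (-1)^i C(n,i) = (-1)^p C(n-1,p)
(-1)^14*C(17,14) = (-1)^14*680 = 680


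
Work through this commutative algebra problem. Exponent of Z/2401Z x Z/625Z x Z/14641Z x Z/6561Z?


Exponent = lcm of the cyclic orders; pairwise coprime => product.
7^4*5^4*11^4*3^8=2401*625*14641*6561=144149438750625


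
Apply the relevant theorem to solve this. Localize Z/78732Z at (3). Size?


3-primary part: 78732=3^9*4
Size=3^9=19683


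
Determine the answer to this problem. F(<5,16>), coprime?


gcd(5,16)=1 => F=ab-a-b=5*16-5-16=80-21=59


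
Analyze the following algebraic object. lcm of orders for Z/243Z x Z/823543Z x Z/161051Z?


Exponent = lcm of the cyclic orders; pairwise coprime => product.
3^5*7^7*11^5=243*823543*161051=32229678957399


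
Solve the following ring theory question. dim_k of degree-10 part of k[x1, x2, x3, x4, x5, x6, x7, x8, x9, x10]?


C(d+n-1,n-1)=C(19,9)=92378


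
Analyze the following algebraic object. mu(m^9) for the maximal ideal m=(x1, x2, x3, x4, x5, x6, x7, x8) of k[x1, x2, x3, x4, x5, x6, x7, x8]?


Graded Nakayama: mu(m^d) = dim_k (m^d/m^(d+1)) = #degree-9 monomials in 8 vars
C(n+d-1,d)=C(16,9)=11440


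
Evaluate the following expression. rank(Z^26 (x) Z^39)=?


rank(M(x)N) = rank(M)*rank(N)
26*39 = 1014


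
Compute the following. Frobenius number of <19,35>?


gcd(19,35)=1 => F=ab-a-b=19*35-19-35=665-54=611


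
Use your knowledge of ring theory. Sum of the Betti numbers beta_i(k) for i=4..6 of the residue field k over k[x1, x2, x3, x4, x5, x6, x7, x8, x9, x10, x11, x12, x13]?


Koszul resolution: beta_i(k)=C(n,i), n=13
C(13,4)=715, C(13,5)=1287, C(13,6)=1716
Sum=3718


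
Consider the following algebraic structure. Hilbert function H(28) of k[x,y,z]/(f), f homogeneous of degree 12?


C(30,2)-C(18,2)=435-153=282


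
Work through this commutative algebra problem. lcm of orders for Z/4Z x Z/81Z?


Exponent = lcm of the cyclic orders; pairwise coprime => product.
2^2*3^4=4*81=324


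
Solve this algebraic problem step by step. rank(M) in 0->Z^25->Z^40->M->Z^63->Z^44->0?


Alt sum=0:
(-1)^0*25 + (-1)^1*40 + (-1)^2*? + (-1)^3*63 + (-1)^4*44=0
rank(M)=34


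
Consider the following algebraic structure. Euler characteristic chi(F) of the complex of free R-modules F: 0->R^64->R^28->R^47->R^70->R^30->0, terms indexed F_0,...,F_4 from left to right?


chi = sum (-1)^i * rank:
(-1)^0*64=64
(-1)^1*28=-28
(-1)^2*47=47
(-1)^3*70=-70
(-1)^4*30=30
chi=43


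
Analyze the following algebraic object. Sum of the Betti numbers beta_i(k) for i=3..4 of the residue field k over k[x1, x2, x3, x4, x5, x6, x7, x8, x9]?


Koszul resolution: beta_i(k)=C(n,i), n=9
C(9,3)=84, C(9,4)=126
Sum=210


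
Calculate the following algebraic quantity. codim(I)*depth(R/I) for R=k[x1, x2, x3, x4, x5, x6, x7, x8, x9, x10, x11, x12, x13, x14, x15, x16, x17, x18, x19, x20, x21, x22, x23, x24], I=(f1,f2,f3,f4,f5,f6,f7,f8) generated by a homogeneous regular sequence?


codim=8, depth=dim(R/I)=24-8=16
Product=8*16=128


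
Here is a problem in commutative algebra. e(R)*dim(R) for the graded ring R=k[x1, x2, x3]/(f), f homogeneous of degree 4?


e(R)=deg(f)=4, dim(R)=3-1=2
e*dim=4*2=8


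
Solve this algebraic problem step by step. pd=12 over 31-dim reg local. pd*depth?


pd+depth=31
depth=31-12=19
pd*depth=12*19=228


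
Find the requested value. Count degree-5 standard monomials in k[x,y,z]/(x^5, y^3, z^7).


Need i<5, j<3, k<7 with i+j+k=5.
For each i, j ranges over max(0,5-i-6)..min(2,5-i):
  i=0: j in [0,2] -> 3
  i=1: j in [0,2] -> 3
  i=2: j in [0,2] -> 3
  i=3: j in [0,2] -> 3
  i=4: j in [0,1] -> 2
H(5) = 3+3+3+3+2 = 14


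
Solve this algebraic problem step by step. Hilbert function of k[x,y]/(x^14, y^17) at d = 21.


k[x,y], I = (x^14, y^17), d = 21
Need i < 14 and d-i < 17.
Range: 5 <= i <= 13.
H(21) = 9


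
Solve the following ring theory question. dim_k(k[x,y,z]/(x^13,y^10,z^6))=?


Basis: x^iy^jz^k, i<13,j<10,k<6
13*10*6=780


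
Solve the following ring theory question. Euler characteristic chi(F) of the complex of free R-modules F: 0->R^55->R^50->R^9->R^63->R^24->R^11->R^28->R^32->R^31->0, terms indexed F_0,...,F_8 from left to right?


chi = sum (-1)^i * rank:
(-1)^0*55=55
(-1)^1*50=-50
(-1)^2*9=9
(-1)^3*63=-63
(-1)^4*24=24
(-1)^5*11=-11
(-1)^6*28=28
(-1)^7*32=-32
(-1)^8*31=31
chi=-9


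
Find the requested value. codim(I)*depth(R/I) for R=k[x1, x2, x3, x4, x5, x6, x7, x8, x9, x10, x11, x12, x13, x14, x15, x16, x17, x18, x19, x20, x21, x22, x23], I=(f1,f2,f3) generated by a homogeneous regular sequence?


codim=3, depth=dim(R/I)=23-3=20
Product=3*20=60


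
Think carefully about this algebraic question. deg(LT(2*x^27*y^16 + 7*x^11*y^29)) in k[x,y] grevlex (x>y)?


LT: 2*x^27*y^16
deg_x=27, deg_y=16
Total=27+16=43


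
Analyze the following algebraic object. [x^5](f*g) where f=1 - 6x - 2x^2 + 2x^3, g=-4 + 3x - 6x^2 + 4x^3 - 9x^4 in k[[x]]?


[x^5] = sum a_i*b_j, i+j=5
  -6*-9=54
  -2*4=-8
  2*-6=-12
Sum=34


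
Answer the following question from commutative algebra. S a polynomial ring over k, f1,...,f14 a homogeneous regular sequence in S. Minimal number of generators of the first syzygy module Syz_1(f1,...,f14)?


Regular sequence => Koszul complex is the minimal free resolution.
Syz_1 minimally generated by Koszul relations f_i*e_j - f_j*e_i (i<j): mu(Syz_1) = beta_2 = C(m,2) = m(m-1)/2
m=14
14*13/2 = 91


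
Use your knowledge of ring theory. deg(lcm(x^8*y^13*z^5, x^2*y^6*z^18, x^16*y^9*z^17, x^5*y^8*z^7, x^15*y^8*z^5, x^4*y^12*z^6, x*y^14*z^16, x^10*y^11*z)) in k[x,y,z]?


lcm = componentwise max:
x: max(8,2,16,5,15,4,1,10)=16
y: max(13,6,9,8,8,12,14,11)=14
z: max(5,18,17,7,5,6,16,1)=18
Total=16+14+18=48


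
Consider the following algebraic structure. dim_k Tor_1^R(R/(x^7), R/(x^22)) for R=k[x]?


Tor_1(R/I,R/J)=(I cap J)/IJ=(x^22)/(x^29)
dim=29-22=min(7,22)=7


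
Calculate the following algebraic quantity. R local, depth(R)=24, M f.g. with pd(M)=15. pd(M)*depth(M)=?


pd+depth=24
depth=24-15=9
pd*depth=15*9=135


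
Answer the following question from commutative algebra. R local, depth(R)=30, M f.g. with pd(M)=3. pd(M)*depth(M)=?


pd+depth=30
depth=30-3=27
pd*depth=3*27=81


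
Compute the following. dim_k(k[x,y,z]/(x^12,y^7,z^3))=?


Basis: x^iy^jz^k, i<12,j<7,k<3
12*7*3=252


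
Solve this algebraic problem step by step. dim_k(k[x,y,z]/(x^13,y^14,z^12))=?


Basis: x^iy^jz^k, i<13,j<14,k<12
13*14*12=2184


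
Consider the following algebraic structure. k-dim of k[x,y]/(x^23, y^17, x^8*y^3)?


k[x,y]/I, I = (x^23, y^17, x^8*y^3)
Rect: 23x17=391. Corner: (23-8)x(17-3)=210.
dim = 391-210 = 181


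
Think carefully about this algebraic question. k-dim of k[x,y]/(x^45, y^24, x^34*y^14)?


k[x,y]/I, I = (x^45, y^24, x^34*y^14)
Rect: 45x24=1080. Corner: (45-34)x(24-14)=110.
dim = 1080-110 = 970


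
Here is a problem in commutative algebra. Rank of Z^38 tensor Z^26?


rank(M(x)N) = rank(M)*rank(N)
38*26 = 988


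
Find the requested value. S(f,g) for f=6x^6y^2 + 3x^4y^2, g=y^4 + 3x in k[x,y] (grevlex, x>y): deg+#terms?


LT(f)=6x^6y^2, LT(g)=y^4
lcm(LM)=x^6y^4
S(f,g) (scaled by 6 to clear denominators) = y^2*f - 6x^6*g = 3x^4y^4 - 18x^7
2 terms, deg 8.
8+2=10


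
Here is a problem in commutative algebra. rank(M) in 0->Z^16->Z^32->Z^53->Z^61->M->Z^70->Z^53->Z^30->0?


Alt sum=0:
(-1)^0*16 + (-1)^1*32 + (-1)^2*53 + (-1)^3*61 + (-1)^4*? + (-1)^5*70 + (-1)^6*53 + (-1)^7*30=0
rank(M)=71


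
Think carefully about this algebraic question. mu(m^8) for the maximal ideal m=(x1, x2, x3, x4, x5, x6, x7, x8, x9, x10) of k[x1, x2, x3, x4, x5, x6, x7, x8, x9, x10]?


Graded Nakayama: mu(m^d) = dim_k (m^d/m^(d+1)) = #degree-8 monomials in 10 vars
C(n+d-1,d)=C(17,8)=24310


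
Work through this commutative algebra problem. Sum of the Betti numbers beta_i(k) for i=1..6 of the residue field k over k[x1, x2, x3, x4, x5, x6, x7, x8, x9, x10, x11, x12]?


Koszul resolution: beta_i(k)=C(n,i), n=12
C(12,1)=12, C(12,2)=66, C(12,3)=220, C(12,4)=495, C(12,5)=792, C(12,6)=924
Sum=2509


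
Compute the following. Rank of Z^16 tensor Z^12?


rank(M(x)N) = rank(M)*rank(N)
16*12 = 192


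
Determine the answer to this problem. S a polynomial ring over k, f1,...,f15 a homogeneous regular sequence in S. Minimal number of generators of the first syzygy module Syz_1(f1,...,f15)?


Regular sequence => Koszul complex is the minimal free resolution.
Syz_1 minimally generated by Koszul relations f_i*e_j - f_j*e_i (i<j): mu(Syz_1) = beta_2 = C(m,2) = m(m-1)/2
m=15
15*14/2 = 105


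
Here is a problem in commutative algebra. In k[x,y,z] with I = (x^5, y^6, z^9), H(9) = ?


Need i<5, j<6, k<9 with i+j+k=9.
For each i, j ranges over max(0,9-i-8)..min(5,9-i):
  i=0: j in [1,5] -> 5
  i=1: j in [0,5] -> 6
  i=2: j in [0,5] -> 6
  i=3: j in [0,5] -> 6
  i=4: j in [0,5] -> 6
H(9) = 5+6+6+6+6 = 29


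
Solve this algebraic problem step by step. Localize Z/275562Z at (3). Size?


3-primary part: 275562=3^9*14
Size=3^9=19683


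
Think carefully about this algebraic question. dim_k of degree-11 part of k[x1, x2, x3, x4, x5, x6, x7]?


C(d+n-1,n-1)=C(17,6)=12376


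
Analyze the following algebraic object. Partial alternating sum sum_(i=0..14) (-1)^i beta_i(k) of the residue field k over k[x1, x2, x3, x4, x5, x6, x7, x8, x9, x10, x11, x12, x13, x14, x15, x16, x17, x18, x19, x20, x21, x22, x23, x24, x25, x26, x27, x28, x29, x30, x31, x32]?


Koszul resolution: beta_i(k)=C(n,i), n=32
sum_(i=0..p) (-1)^i C(n,i) = (-1)^p C(n-1,p)
(-1)^14*C(31,14) = (-1)^14*265182525 = 265182525


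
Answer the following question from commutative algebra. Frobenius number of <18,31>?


gcd(18,31)=1 => F=ab-a-b=18*31-18-31=558-49=509


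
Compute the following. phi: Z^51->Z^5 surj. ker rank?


rank(ker) = 51-5 = 46


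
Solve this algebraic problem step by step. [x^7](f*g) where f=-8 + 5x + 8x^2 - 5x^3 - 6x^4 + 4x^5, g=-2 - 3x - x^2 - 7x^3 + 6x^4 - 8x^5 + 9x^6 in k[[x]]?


[x^7] = sum a_i*b_j, i+j=7
  5*9=45
  8*-8=-64
  -5*6=-30
  -6*-7=42
  4*-1=-4
Sum=-11


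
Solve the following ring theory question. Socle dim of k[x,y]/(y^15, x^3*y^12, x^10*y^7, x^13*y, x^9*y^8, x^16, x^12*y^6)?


Socle = ann(m) = span of standard monomials u with x*u, y*u in I (staircase corners).
Minimal generators: x^16, x^13*y, x^12*y^6, x^10*y^7, x^9*y^8, x^3*y^12, y^15
Corners: x^2y^14, x^8y^11, x^9y^7, x^11y^6, x^12y^5, x^15
Socle dim=6


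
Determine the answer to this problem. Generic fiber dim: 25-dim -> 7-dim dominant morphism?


dim(fiber)=dim(X)-dim(Y)=25-7=18


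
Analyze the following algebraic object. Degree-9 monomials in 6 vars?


C(d+n-1,n-1)=C(14,5)=2002


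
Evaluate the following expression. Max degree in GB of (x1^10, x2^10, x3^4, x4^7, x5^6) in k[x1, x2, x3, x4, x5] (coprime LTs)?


Pure powers, coprime LTs => already GB.
Degrees: 10, 10, 4, 7, 6
Max=10


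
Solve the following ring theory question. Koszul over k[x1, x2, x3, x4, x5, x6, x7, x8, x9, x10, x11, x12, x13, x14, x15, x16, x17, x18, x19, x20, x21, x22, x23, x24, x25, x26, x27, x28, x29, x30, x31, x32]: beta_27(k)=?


C(n,i)=C(32,27)=201376


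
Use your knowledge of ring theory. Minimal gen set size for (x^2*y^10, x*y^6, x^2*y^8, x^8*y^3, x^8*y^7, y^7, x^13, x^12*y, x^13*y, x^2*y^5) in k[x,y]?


Remove redundant (divisible by others).
x^2*y^8 redundant.
x^2*y^10 redundant.
x^13*y redundant.
x^8*y^7 redundant.
Min: x^13, x^12*y, x^8*y^3, x^2*y^5, x*y^6, y^7
Count=6


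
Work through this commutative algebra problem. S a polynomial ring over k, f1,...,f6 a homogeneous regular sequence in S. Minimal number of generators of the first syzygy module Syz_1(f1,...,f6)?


Regular sequence => Koszul complex is the minimal free resolution.
Syz_1 minimally generated by Koszul relations f_i*e_j - f_j*e_i (i<j): mu(Syz_1) = beta_2 = C(m,2) = m(m-1)/2
m=6
6*5/2 = 15


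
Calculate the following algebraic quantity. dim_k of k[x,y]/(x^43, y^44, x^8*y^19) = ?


k[x,y]/I, I = (x^43, y^44, x^8*y^19)
Rect: 43x44=1892. Corner: (43-8)x(44-19)=875.
dim = 1892-875 = 1017


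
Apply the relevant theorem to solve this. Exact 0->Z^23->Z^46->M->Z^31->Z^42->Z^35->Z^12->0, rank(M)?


Alt sum=0:
(-1)^0*23 + (-1)^1*46 + (-1)^2*? + (-1)^3*31 + (-1)^4*42 + (-1)^5*35 + (-1)^6*12=0
rank(M)=35


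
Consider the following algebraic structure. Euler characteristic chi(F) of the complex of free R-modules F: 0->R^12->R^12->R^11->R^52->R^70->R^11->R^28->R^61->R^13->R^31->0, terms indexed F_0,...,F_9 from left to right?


chi = sum (-1)^i * rank:
(-1)^0*12=12
(-1)^1*12=-12
(-1)^2*11=11
(-1)^3*52=-52
(-1)^4*70=70
(-1)^5*11=-11
(-1)^6*28=28
(-1)^7*61=-61
(-1)^8*13=13
(-1)^9*31=-31
chi=-33


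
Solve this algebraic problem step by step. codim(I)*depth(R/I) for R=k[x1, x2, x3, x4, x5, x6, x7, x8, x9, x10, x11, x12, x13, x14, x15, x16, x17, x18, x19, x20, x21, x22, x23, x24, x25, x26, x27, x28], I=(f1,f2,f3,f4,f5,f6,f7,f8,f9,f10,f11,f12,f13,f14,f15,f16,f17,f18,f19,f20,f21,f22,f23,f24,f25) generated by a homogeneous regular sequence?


codim=25, depth=dim(R/I)=28-25=3
Product=25*3=75


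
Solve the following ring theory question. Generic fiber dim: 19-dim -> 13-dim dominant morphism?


dim(fiber)=dim(X)-dim(Y)=19-13=6


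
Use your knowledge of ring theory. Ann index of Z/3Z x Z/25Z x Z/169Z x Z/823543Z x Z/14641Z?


Exponent = lcm of the cyclic orders; pairwise coprime => product.
3^1*5^2*13^2*7^7*11^4=3*25*169*823543*14641=152828724573525


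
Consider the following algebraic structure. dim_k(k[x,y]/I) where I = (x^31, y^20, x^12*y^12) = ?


k[x,y]/I, I = (x^31, y^20, x^12*y^12)
Rect: 31x20=620. Corner: (31-12)x(20-12)=152.
dim = 620-152 = 468


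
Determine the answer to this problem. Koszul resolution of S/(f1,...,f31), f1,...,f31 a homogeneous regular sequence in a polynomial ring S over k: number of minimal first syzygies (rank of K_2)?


Regular sequence => Koszul complex is the minimal free resolution.
Syz_1 minimally generated by Koszul relations f_i*e_j - f_j*e_i (i<j): mu(Syz_1) = beta_2 = C(m,2) = m(m-1)/2
m=31
31*30/2 = 465


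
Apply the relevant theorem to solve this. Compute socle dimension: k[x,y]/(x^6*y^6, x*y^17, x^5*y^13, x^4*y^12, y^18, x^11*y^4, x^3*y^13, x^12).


Socle = ann(m) = span of standard monomials u with x*u, y*u in I (staircase corners).
Redundant generators: x^5*y^13
Minimal generators: x^12, x^11*y^4, x^6*y^6, x^4*y^12, x^3*y^13, x*y^17, y^18
Corners: y^17, x^2y^16, x^3y^12, x^5y^11, x^10y^5, x^11y^3
Socle dim=6


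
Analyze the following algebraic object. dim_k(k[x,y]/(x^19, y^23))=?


Basis: x^i*y^j, i<19, j<23
19*23=437


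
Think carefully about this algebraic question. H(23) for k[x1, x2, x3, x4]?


C(d+n-1,n-1)=C(26,3)=2600


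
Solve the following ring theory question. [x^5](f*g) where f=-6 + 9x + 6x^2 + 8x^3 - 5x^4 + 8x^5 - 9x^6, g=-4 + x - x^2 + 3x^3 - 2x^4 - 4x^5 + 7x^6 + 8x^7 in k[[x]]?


[x^5] = sum a_i*b_j, i+j=5
  -6*-4=24
  9*-2=-18
  6*3=18
  8*-1=-8
  -5*1=-5
  8*-4=-32
Sum=-21


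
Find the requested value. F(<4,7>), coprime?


gcd(4,7)=1 => F=ab-a-b=4*7-4-7=28-11=17


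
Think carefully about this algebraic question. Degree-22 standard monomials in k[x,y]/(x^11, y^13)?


k[x,y], I = (x^11, y^13), d = 22
Need i < 11 and d-i < 13.
Range: 10 <= i <= 10.
H(22) = 1


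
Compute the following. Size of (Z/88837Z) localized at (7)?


7-primary part: 88837=7^4*37
Size=7^4=2401


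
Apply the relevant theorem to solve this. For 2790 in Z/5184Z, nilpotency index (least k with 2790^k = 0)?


2790^k mod 5184:
k=1: 2790
k=2: 2916
k=3: 1944
k=4: 1296
k=5: 2592
k=6: 0
First zero at k = 6


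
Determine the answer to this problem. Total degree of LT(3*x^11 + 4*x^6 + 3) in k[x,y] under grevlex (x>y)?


LT: 3*x^11
deg_x=11, deg_y=0
Total=11+0=11


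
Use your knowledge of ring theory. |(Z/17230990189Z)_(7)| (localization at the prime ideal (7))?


7-primary part: 17230990189=7^10*61
Size=7^10=282475249


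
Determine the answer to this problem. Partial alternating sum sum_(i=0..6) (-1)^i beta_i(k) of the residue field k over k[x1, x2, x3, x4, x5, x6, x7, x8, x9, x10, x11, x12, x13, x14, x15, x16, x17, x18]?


Koszul resolution: beta_i(k)=C(n,i), n=18
sum_(i=0..p) (-1)^i C(n,i) = (-1)^p C(n-1,p)
(-1)^6*C(17,6) = (-1)^6*12376 = 12376


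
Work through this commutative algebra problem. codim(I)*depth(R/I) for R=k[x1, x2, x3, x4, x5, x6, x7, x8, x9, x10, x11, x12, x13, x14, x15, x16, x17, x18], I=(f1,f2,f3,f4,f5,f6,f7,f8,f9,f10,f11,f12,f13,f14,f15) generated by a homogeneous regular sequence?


codim=15, depth=dim(R/I)=18-15=3
Product=15*3=45


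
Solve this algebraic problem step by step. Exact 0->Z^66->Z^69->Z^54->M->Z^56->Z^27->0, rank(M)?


Alt sum=0:
(-1)^0*66 + (-1)^1*69 + (-1)^2*54 + (-1)^3*? + (-1)^4*56 + (-1)^5*27=0
rank(M)=80


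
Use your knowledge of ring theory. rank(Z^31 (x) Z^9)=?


rank(M(x)N) = rank(M)*rank(N)
31*9 = 279


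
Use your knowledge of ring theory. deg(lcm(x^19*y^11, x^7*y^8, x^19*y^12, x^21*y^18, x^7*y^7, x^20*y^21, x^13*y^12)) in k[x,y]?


lcm = componentwise max:
x: max(19,7,19,21,7,20,13)=21
y: max(11,8,12,18,7,21,12)=21
Total=21+21=42


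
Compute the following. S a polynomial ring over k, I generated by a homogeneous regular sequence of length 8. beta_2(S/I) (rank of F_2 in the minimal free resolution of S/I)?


Regular sequence => Koszul complex is the minimal free resolution.
Syz_1 minimally generated by Koszul relations f_i*e_j - f_j*e_i (i<j): mu(Syz_1) = beta_2 = C(m,2) = m(m-1)/2
m=8
8*7/2 = 28


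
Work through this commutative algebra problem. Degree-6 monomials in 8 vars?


C(d+n-1,n-1)=C(13,7)=1716


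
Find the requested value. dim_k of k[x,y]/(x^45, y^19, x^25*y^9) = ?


k[x,y]/I, I = (x^45, y^19, x^25*y^9)
Rect: 45x19=855. Corner: (45-25)x(19-9)=200.
dim = 855-200 = 655


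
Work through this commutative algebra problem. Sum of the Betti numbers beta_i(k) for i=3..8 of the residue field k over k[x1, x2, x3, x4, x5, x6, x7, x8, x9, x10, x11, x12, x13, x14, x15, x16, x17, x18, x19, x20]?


Koszul resolution: beta_i(k)=C(n,i), n=20
C(20,3)=1140, C(20,4)=4845, C(20,5)=15504, C(20,6)=38760, C(20,7)=77520, C(20,8)=125970
Sum=263739


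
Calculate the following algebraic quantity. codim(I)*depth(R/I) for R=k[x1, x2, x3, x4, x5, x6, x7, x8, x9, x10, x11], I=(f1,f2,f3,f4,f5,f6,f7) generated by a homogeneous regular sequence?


codim=7, depth=dim(R/I)=11-7=4
Product=7*4=28


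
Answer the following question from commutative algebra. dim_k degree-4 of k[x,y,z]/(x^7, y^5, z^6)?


Need i<7, j<5, k<6 with i+j+k=4.
For each i, j ranges over max(0,4-i-5)..min(4,4-i):
  i=0: j in [0,4] -> 5
  i=1: j in [0,3] -> 4
  i=2: j in [0,2] -> 3
  i=3: j in [0,1] -> 2
  i=4: j in [0,0] -> 1
H(4) = 5+4+3+2+1 = 15


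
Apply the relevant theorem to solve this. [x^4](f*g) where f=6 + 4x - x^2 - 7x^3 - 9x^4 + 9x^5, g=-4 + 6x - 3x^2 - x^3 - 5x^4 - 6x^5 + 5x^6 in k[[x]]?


[x^4] = sum a_i*b_j, i+j=4
  6*-5=-30
  4*-1=-4
  -1*-3=3
  -7*6=-42
  -9*-4=36
Sum=-37


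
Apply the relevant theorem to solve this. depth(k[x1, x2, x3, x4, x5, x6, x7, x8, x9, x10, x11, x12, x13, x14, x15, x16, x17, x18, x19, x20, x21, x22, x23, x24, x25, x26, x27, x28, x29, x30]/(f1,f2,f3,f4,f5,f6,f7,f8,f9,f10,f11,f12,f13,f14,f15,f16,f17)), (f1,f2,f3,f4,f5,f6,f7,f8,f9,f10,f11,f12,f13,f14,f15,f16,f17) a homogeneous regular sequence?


depth(R)=30
depth(R/I)=30-17=13


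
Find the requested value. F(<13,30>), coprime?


gcd(13,30)=1 => F=ab-a-b=13*30-13-30=390-43=347


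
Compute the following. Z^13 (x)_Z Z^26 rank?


rank(M(x)N) = rank(M)*rank(N)
13*26 = 338


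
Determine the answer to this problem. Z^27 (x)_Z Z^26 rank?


rank(M(x)N) = rank(M)*rank(N)
27*26 = 702


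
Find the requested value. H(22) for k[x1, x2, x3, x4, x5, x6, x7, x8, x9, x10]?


C(d+n-1,n-1)=C(31,9)=20160075


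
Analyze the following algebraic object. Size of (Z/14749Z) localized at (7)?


7-primary part: 14749=7^3*43
Size=7^3=343


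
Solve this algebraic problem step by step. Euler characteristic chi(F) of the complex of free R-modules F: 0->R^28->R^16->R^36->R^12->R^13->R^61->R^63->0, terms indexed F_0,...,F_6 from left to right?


chi = sum (-1)^i * rank:
(-1)^0*28=28
(-1)^1*16=-16
(-1)^2*36=36
(-1)^3*12=-12
(-1)^4*13=13
(-1)^5*61=-61
(-1)^6*63=63
chi=51


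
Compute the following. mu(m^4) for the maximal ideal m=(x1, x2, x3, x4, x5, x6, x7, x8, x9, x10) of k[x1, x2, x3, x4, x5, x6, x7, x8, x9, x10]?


Graded Nakayama: mu(m^d) = dim_k (m^d/m^(d+1)) = #degree-4 monomials in 10 vars
C(n+d-1,d)=C(13,4)=715


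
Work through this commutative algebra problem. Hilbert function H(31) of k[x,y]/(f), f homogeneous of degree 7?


H(t)=d for t>=d-1.
d=7, t=31
H(31)=7


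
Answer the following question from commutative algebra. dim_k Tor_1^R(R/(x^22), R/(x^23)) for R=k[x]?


Tor_1(R/I,R/J)=(I cap J)/IJ=(x^23)/(x^45)
dim=45-23=min(22,23)=22


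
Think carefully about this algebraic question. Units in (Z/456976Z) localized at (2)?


Local ring = Z/16Z.
phi(16) = 2^3*(2-1) = 8


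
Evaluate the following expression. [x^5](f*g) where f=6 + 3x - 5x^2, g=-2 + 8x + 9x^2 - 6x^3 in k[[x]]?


[x^5] = sum a_i*b_j, i+j=5
  -5*-6=30
Sum=30


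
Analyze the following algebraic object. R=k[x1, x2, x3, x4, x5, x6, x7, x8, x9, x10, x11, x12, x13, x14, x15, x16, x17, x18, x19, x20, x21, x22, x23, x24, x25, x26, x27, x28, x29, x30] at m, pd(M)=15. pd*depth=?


pd+depth=30
depth=30-15=15
pd*depth=15*15=225


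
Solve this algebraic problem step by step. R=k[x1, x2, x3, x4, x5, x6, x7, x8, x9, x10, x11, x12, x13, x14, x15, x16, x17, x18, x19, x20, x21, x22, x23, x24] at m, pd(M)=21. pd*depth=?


pd+depth=24
depth=24-21=3
pd*depth=21*3=63
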